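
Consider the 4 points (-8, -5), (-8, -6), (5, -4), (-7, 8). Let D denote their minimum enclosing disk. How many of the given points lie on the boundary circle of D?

The minimum enclosing circle is determined by three boundary points: (-8, -6), (5, -4), (-7, 8).
Their circumcentre is (-71/30, 19/30) with r² = 34081/450.
The farthest remaining point (-8, -5) is at distance² 28561/450 ≤ 34081/450.
The points at distance exactly r from the centre are (-8, -6), (5, -4), (-7, 8) — 3 points.

3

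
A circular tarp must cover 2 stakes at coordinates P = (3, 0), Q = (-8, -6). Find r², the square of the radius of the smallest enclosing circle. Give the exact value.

39.25

The smallest circle enclosing two points has them as diameter endpoints.
Centre = midpoint = (-2.5, -3); r² = |PQ|²/4 = 157/4 = 39.25.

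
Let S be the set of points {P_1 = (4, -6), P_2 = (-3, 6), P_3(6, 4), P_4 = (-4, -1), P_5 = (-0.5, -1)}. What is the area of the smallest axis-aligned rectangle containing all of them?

x ranges over [-4, 6], width 10.
y ranges over [-6, 6], height 12.
Area = 10 × 12 = 120.

120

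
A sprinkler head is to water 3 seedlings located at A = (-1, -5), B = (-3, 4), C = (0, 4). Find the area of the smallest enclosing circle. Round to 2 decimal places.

Side lengths²: AB² = 85, AC² = 82, BC² = 9.
Since AB² = 85 < 82 + 9 = 91, the triangle is acute, so the smallest enclosing circle is the circumcircle.
Circumcentre = (-1.5, -7/18), r² = 3485/162.
Area = π·r² = π·3485/162 ≈ 67.58.

67.58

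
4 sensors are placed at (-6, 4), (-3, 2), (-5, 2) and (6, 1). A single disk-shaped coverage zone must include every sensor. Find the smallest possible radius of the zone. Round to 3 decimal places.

The minimum enclosing circle of a finite set is fixed by two of the points (as a diameter) or three (as a circumcircle).
The farthest pair is (-6, 4)–(6, 1) with squared distance 153. The circle on this segment as diameter has centre (0, 2.5) and r² = 153/4 = 38.25.
Check (-3, 2): distance² to centre = 9.25 ≤ 38.25, so it lies inside.
All remaining points lie in this disk, and no smaller disk contains both endpoints, so this is the minimum enclosing circle.
r = √(38.25) ≈ 6.185.

6.185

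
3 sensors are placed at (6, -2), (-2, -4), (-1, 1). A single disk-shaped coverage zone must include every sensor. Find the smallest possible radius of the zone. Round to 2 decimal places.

4.21

Call the three points A, B, C in the order given.
Side lengths²: AB² = 68, AC² = 58, BC² = 26.
Since AB² = 68 < 58 + 26 = 84, the triangle is acute, so the smallest enclosing circle is the circumcircle.
Circumcentre = (34/19, -41/19), r² = 6409/361.
r = √(6409/361) ≈ 4.21.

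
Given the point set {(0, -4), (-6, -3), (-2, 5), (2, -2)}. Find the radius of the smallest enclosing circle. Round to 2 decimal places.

4.84

The minimum enclosing circle of a finite set is fixed by two of the points (as a diameter) or three (as a circumcircle).
The minimum enclosing circle is determined by three boundary points: (-6, -3), (-2, 5), (2, -2).
Their circumcentre is (-7/3, 1/6) with r² = 845/36.
The farthest remaining point (0, -4) is at distance² 821/36 ≤ 845/36.
r = √(845/36) ≈ 4.84.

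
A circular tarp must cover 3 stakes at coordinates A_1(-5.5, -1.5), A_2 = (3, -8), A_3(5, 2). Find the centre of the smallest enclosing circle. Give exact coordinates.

Side lengths²: A_1A_2² = 114.5, A_1A_3² = 122.5, A_2A_3² = 104.
Since A_1A_3² = 122.5 < 114.5 + 104 = 218.5, the triangle is acute, so the smallest enclosing circle is the circumcircle.
Circumcentre = (17/28, -65/28), r² = 14885/392.
Centre = (17/28, -65/28).

(17/28, -65/28)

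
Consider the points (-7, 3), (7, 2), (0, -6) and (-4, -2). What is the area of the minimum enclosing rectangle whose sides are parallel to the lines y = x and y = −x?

In coordinates u = x + y, v = x − y the rectangle is axis-aligned; the map (x,y)→(u,v) scales areas by 2.
u-values: -4, 9, -6, -6; range = 9 − (-6) = 15.
v-values: -10, 5, 6, -2; range = 6 − (-10) = 16.
Area = (15 × 16) / 2 = 120.

120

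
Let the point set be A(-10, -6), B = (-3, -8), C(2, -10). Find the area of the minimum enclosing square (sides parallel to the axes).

144

The bounding box has width 12 and height 4.
An axis-aligned square enclosing the set must have side ≥ max(width, height).
So the minimum side is max(12, 4) = 12.
Area = 12² = 144.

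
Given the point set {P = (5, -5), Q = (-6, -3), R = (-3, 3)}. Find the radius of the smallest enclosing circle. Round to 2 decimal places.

5.89

Side lengths²: PQ² = 125, PR² = 128, QR² = 45.
Since PR² = 128 < 125 + 45 = 170, the triangle is acute, so the smallest enclosing circle is the circumcircle.
Circumcentre = (-1/6, -13/6), r² = 625/18.
r = √(625/18) ≈ 5.89.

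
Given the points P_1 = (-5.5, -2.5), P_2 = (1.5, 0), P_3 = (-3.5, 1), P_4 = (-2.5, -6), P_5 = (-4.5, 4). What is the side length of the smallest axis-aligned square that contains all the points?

10

The bounding box has width 7 and height 10.
An axis-aligned square enclosing the set must have side ≥ max(width, height).
So the minimum side is max(7, 10) = 10.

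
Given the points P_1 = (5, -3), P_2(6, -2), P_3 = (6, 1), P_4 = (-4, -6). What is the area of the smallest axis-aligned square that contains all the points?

The bounding box has width 10 and height 7.
An axis-aligned square enclosing the set must have side ≥ max(width, height).
So the minimum side is max(10, 7) = 10.
Area = 10² = 100.

100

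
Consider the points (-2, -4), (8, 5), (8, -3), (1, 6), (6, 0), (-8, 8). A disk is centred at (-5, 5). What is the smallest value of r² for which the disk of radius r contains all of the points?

The required radius is the distance from (-5, 5) to the farthest point.
Squared distances: 90, 169, 233, 37, 146, 18.
Maximum is 233, attained at (8, -3).

233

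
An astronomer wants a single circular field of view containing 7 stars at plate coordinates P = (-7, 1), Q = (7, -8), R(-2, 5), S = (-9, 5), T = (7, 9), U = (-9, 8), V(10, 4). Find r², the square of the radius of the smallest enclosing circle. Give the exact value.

128.5

The minimum enclosing circle is determined by three boundary points: Q, T, U.
Their circumcentre is (-0.5, 0.5) with r² = 128.5.
The farthest remaining point V is at distance² 122.5 ≤ 128.5.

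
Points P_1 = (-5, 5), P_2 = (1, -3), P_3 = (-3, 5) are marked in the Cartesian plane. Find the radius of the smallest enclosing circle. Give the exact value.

Side lengths²: P_1P_2² = 100, P_1P_3² = 4, P_2P_3² = 80.
Since P_1P_2² = 100 ≥ 80 + 4 = 84, the angle opposite P_1P_2 is not acute, so the smallest enclosing circle has P_1P_2 as diameter.
Centre = midpoint of P_1P_2 = (-2, 1), r² = 100/4 = 25.
r = √25 = 5.

5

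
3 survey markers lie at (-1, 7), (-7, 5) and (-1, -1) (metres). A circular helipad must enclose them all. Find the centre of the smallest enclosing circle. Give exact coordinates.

Call the three points A, B, C in the order given.
Side lengths²: AB² = 40, AC² = 64, BC² = 72.
Since BC² = 72 < 64 + 40 = 104, the triangle is acute, so the smallest enclosing circle is the circumcircle.
Circumcentre = (-3, 3), r² = 20.
Centre = (-3, 3).

(-3, 3)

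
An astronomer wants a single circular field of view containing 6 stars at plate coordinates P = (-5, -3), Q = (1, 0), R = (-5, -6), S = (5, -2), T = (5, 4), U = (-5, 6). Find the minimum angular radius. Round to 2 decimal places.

7.21

The minimum enclosing circle of a finite set is fixed by two of the points (as a diameter) or three (as a circumcircle).
The minimum enclosing circle is determined by three boundary points: R, T, U.
Their circumcentre is (-1, 0) with r² = 52.
The farthest remaining point S is at distance² 40 ≤ 52.
r = √52 ≈ 7.21.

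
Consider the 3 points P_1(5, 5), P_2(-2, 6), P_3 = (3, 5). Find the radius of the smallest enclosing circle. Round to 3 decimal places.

3.536

Side lengths²: P_1P_2² = 50, P_1P_3² = 4, P_2P_3² = 26.
Since P_1P_2² = 50 ≥ 26 + 4 = 30, the angle opposite P_1P_2 is not acute, so the smallest enclosing circle has P_1P_2 as diameter.
Centre = midpoint of P_1P_2 = (1.5, 5.5), r² = 50/4 = 12.5.
r = √(12.5) ≈ 3.536.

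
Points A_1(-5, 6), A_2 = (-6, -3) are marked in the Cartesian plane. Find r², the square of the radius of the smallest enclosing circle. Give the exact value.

20.5

The smallest circle enclosing two points has them as diameter endpoints.
Centre = midpoint = (-5.5, 1.5); r² = |A_1A_2|²/4 = 82/4 = 20.5.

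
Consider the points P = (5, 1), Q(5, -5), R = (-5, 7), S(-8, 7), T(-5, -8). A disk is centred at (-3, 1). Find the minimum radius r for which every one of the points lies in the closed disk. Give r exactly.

10

The required radius is the distance from (-3, 1) to the farthest point.
Squared distances: 64, 100, 40, 61, 85.
Maximum is 100, attained at Q.
r = √100 = 10.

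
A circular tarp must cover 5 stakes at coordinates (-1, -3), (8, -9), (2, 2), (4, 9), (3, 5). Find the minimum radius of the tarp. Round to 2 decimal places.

9.22

A smallest enclosing disk is always determined by at most three of the input points on its boundary.
The farthest pair is (8, -9)–(4, 9) with squared distance 340. The circle on this segment as diameter has centre (6, 0) and r² = 340/4 = 85.
Check (-1, -3): distance² to centre = 58 ≤ 85, so it lies inside.
All remaining points lie in this disk, and no smaller disk contains both endpoints, so this is the minimum enclosing circle.
r = √85 ≈ 9.22.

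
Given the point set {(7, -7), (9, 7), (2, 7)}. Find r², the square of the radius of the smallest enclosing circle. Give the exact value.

Call the three points A, B, C in the order given.
Side lengths²: AB² = 200, AC² = 221, BC² = 49.
Since AC² = 221 < 200 + 49 = 249, the triangle is acute, so the smallest enclosing circle is the circumcircle.
Circumcentre = (5.5, 5/14), r² = 5525/98.

5525/98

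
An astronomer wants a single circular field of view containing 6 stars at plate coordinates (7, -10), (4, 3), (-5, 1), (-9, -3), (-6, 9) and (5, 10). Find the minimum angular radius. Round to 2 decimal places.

A smallest enclosing disk is always determined by at most three of the input points on its boundary.
The farthest pair is (7, -10)–(-6, 9) with squared distance 530. The circle on this segment as diameter has centre (0.5, -0.5) and r² = 530/4 = 132.5.
Check (4, 3): distance² to centre = 24.5 ≤ 132.5, so it lies inside.
All remaining points lie in this disk, and no smaller disk contains both endpoints, so this is the minimum enclosing circle.
r = √(132.5) ≈ 11.51.

11.51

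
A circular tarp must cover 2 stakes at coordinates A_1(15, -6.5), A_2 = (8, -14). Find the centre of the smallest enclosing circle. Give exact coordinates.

(11.5, -10.25)

The smallest circle enclosing two points has them as diameter endpoints.
Centre = midpoint = (11.5, -10.25); r² = |A_1A_2|²/4 = 105.25/4 = 26.3125.
Centre = (11.5, -10.25).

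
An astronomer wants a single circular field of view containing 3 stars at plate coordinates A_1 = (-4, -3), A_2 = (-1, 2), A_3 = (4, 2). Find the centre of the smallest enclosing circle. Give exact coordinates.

(0, -0.5)

Side lengths²: A_1A_2² = 34, A_1A_3² = 89, A_2A_3² = 25.
Since A_1A_3² = 89 ≥ 34 + 25 = 59, the angle opposite A_1A_3 is not acute, so the smallest enclosing circle has A_1A_3 as diameter.
Centre = midpoint of A_1A_3 = (0, -0.5), r² = 89/4 = 22.25.
Centre = (0, -0.5).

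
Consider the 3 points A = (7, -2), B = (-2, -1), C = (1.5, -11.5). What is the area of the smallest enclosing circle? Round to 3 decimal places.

114.801

Side lengths²: AB² = 82, AC² = 120.5, BC² = 122.5.
Since BC² = 122.5 < 120.5 + 82 = 202.5, the triangle is acute, so the smallest enclosing circle is the circumcircle.
Circumcentre = (107/52, -285/52), r² = 49405/1352.
Area = π·r² = π·49405/1352 ≈ 114.801.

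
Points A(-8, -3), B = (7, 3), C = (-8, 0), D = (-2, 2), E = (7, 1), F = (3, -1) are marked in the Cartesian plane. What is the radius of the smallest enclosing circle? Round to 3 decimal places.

8.078

By Welzl's lemma the MEC is supported by two points (diametrically opposite) or three points (on a circumcircle).
The farthest pair is A–B with squared distance 261. The circle on this segment as diameter has centre (-0.5, 0) and r² = 261/4 = 65.25.
Check C: distance² to centre = 56.25 ≤ 65.25, so it lies inside.
All remaining points lie in this disk, and no smaller disk contains both endpoints, so this is the minimum enclosing circle.
r = √(65.25) ≈ 8.078.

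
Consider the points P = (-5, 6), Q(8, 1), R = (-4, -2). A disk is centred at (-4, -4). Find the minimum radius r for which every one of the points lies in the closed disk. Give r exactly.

13

The required radius is the distance from (-4, -4) to the farthest point.
Squared distances: 101, 169, 4.
Maximum is 169, attained at Q.
r = √169 = 13.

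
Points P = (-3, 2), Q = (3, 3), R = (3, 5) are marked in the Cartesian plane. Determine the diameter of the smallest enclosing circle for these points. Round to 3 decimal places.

6.708

Side lengths²: PQ² = 37, PR² = 45, QR² = 4.
Since PR² = 45 ≥ 37 + 4 = 41, the angle opposite PR is not acute, so the smallest enclosing circle has PR as diameter.
Centre = midpoint of PR = (0, 3.5), r² = 45/4 = 11.25.
Diameter = 2r = 2√(11.25) ≈ 6.708.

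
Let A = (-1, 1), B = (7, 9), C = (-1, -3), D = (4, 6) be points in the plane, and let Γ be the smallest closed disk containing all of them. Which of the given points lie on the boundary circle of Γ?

B, C

By Welzl's lemma the MEC is supported by two points (diametrically opposite) or three points (on a circumcircle).
The farthest pair is B–C with squared distance 208. The circle on this segment as diameter has centre (3, 3) and r² = 208/4 = 52.
Check A: distance² to centre = 20 ≤ 52, so it lies inside.
All remaining points lie in this disk, and no smaller disk contains both endpoints, so this is the minimum enclosing circle.
The points at distance exactly r from the centre are B, C — 2 points.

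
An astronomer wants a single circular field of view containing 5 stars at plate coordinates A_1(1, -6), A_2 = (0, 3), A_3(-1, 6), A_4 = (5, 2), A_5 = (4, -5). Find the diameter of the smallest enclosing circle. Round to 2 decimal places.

12.23

The minimum enclosing circle is determined by three boundary points: A_1, A_3, A_5.
Their circumcentre is (12/19, 2/19) with r² = 13505/361.
The farthest remaining point A_4 is at distance² 8185/361 ≤ 13505/361.
Diameter = 2r = 2√(13505/361) ≈ 12.23.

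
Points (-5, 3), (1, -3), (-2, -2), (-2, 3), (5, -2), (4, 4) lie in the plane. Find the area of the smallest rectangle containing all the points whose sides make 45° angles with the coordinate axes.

In coordinates u = x + y, v = x − y the rectangle is axis-aligned; the map (x,y)→(u,v) scales areas by 2.
u-values: -2, -2, -4, 1, 3, 8; range = 8 − (-4) = 12.
v-values: -8, 4, 0, -5, 7, 0; range = 7 − (-8) = 15.
Area = (12 × 15) / 2 = 90.

90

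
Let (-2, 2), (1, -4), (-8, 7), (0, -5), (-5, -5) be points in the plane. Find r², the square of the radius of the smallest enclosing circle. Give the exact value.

By Welzl's lemma the MEC is supported by two points (diametrically opposite) or three points (on a circumcircle).
The farthest pair is (-8, 7)–(0, -5) with squared distance 208. The circle on this segment as diameter has centre (-4, 1) and r² = 208/4 = 52.
Check (-2, 2): distance² to centre = 5 ≤ 52, so it lies inside.
All remaining points lie in this disk, and no smaller disk contains both endpoints, so this is the minimum enclosing circle.

52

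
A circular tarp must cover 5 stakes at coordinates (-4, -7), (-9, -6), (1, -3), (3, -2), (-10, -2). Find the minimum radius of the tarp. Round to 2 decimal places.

6.52

The minimum enclosing circle of a finite set is fixed by two of the points (as a diameter) or three (as a circumcircle).
The minimum enclosing circle is determined by three boundary points: (-9, -6), (3, -2), (-10, -2).
Their circumcentre is (-3.5, -2.5) with r² = 42.5.
The farthest remaining point (-4, -7) is at distance² 20.5 ≤ 42.5.
r = √(42.5) ≈ 6.52.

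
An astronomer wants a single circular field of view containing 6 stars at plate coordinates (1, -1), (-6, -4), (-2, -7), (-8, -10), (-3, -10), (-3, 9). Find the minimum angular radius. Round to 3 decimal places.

A smallest enclosing disk is always determined by at most three of the input points on its boundary.
The farthest pair is (-8, -10)–(-3, 9) with squared distance 386. The circle on this segment as diameter has centre (-5.5, -0.5) and r² = 386/4 = 96.5.
Check (1, -1): distance² to centre = 42.5 ≤ 96.5, so it lies inside.
All remaining points lie in this disk, and no smaller disk contains both endpoints, so this is the minimum enclosing circle.
r = √(96.5) ≈ 9.823.

9.823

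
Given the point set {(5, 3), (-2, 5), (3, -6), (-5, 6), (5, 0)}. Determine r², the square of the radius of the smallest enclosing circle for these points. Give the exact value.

The farthest pair is (3, -6)–(-5, 6) with squared distance 208. The circle on this segment as diameter has centre (-1, 0) and r² = 208/4 = 52.
Check (5, 3): distance² to centre = 45 ≤ 52, so it lies inside.
All remaining points lie in this disk, and no smaller disk contains both endpoints, so this is the minimum enclosing circle.

52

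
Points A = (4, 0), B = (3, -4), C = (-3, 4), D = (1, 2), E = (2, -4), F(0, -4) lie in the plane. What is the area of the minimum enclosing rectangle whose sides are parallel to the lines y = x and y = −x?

56

In coordinates u = x + y, v = x − y the rectangle is axis-aligned; the map (x,y)→(u,v) scales areas by 2.
u-values: 4, -1, 1, 3, -2, -4; range = 4 − (-4) = 8.
v-values: 4, 7, -7, -1, 6, 4; range = 7 − (-7) = 14.
Area = (8 × 14) / 2 = 56.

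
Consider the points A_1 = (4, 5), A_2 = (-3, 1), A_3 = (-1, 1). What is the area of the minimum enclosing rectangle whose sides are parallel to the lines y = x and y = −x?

16.5

In coordinates u = x + y, v = x − y the rectangle is axis-aligned; the map (x,y)→(u,v) scales areas by 2.
u-values: 9, -2, 0; range = 9 − (-2) = 11.
v-values: -1, -4, -2; range = -1 − (-4) = 3.
Area = (11 × 3) / 2 = 16.5.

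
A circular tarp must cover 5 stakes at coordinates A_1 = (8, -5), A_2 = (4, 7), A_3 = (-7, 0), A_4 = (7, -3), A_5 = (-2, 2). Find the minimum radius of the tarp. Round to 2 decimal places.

A smallest enclosing disk is always determined by at most three of the input points on its boundary.
The minimum enclosing circle is determined by three boundary points: A_1, A_2, A_3.
Their circumcentre is (1.125, -0.625) with r² = 66.40625.
The farthest remaining point A_4 is at distance² 40.15625 ≤ 66.40625.
r = √(66.40625) ≈ 8.15.

8.15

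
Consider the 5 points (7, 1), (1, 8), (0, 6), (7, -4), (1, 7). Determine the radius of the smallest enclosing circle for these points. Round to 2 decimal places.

6.71

The farthest pair is (1, 8)–(7, -4) with squared distance 180. The circle on this segment as diameter has centre (4, 2) and r² = 180/4 = 45.
Check (7, 1): distance² to centre = 10 ≤ 45, so it lies inside.
All remaining points lie in this disk, and no smaller disk contains both endpoints, so this is the minimum enclosing circle.
r = √45 ≈ 6.71.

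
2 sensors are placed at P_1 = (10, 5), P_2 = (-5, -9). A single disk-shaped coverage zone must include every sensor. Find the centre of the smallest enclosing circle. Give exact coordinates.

The smallest circle enclosing two points has them as diameter endpoints.
Centre = midpoint = (2.5, -2); r² = |P_1P_2|²/4 = 421/4 = 105.25.
Centre = (2.5, -2).

(2.5, -2)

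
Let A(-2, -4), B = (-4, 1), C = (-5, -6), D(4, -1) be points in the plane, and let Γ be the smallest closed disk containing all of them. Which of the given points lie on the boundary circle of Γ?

B, C, D

A smallest enclosing disk is always determined by at most three of the input points on its boundary.
The minimum enclosing circle is determined by three boundary points: B, C, D.
Their circumcentre is (-22/29, -88/29) with r² = 22525/841.
The farthest remaining point A is at distance² 2080/841 ≤ 22525/841.
The points at distance exactly r from the centre are B, C, D — 3 points.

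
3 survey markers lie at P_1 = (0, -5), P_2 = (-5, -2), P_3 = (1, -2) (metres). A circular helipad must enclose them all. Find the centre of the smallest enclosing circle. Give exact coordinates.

Side lengths²: P_1P_2² = 34, P_1P_3² = 10, P_2P_3² = 36.
Since P_2P_3² = 36 < 34 + 10 = 44, the triangle is acute, so the smallest enclosing circle is the circumcircle.
Circumcentre = (-2, -8/3), r² = 85/9.
Centre = (-2, -8/3).

(-2, -8/3)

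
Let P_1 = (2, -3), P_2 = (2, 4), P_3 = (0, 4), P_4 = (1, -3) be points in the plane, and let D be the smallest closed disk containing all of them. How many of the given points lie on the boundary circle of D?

A smallest enclosing disk is always determined by at most three of the input points on its boundary.
The farthest pair is P_1–P_3 with squared distance 53. The circle on this segment as diameter has centre (1, 0.5) and r² = 53/4 = 13.25.
Check P_2: distance² to centre = 13.25 ≤ 13.25, so it lies inside.
All remaining points lie in this disk, and no smaller disk contains both endpoints, so this is the minimum enclosing circle.
The points at distance exactly r from the centre are P_1, P_2, P_3 — 3 points.

3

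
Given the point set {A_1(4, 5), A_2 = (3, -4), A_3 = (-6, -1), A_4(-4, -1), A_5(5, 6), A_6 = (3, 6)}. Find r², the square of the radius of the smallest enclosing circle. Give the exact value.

43.1640625

The minimum enclosing circle of a finite set is fixed by two of the points (as a diameter) or three (as a circumcircle).
The minimum enclosing circle is determined by three boundary points: A_2, A_3, A_5.
Their circumcentre is (-0.0625, 1.8125) with r² = 43.1640625.
The farthest remaining point A_6 is at distance² 26.9140625 ≤ 43.1640625.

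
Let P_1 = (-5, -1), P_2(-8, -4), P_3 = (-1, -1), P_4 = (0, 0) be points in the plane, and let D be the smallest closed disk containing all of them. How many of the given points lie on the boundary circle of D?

The farthest pair is P_2–P_4 with squared distance 80. The circle on this segment as diameter has centre (-4, -2) and r² = 80/4 = 20.
Check P_1: distance² to centre = 2 ≤ 20, so it lies inside.
All remaining points lie in this disk, and no smaller disk contains both endpoints, so this is the minimum enclosing circle.
The points at distance exactly r from the centre are P_2, P_4 — 2 points.

2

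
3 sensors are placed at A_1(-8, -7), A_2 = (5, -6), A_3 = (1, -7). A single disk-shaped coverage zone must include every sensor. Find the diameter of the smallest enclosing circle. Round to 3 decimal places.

13.038

Side lengths²: A_1A_2² = 170, A_1A_3² = 81, A_2A_3² = 17.
Since A_1A_2² = 170 ≥ 81 + 17 = 98, the angle opposite A_1A_2 is not acute, so the smallest enclosing circle has A_1A_2 as diameter.
Centre = midpoint of A_1A_2 = (-1.5, -6.5), r² = 170/4 = 42.5.
Diameter = 2r = 2√(42.5) ≈ 13.038.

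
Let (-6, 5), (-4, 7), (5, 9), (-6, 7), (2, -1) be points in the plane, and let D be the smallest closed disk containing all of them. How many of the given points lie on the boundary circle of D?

The minimum enclosing circle is determined by three boundary points: (5, 9), (-6, 7), (2, -1).
Their circumcentre is (1/26, 131/26) with r² = 13625/338.
The farthest remaining point (-6, 5) is at distance² 12325/338 ≤ 13625/338.
The points at distance exactly r from the centre are (5, 9), (-6, 7), (2, -1) — 3 points.

3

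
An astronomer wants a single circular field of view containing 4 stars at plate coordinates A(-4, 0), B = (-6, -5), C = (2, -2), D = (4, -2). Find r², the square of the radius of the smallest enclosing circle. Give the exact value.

27.25

By Welzl's lemma the MEC is supported by two points (diametrically opposite) or three points (on a circumcircle).
The farthest pair is B–D with squared distance 109. The circle on this segment as diameter has centre (-1, -3.5) and r² = 109/4 = 27.25.
Check A: distance² to centre = 21.25 ≤ 27.25, so it lies inside.
All remaining points lie in this disk, and no smaller disk contains both endpoints, so this is the minimum enclosing circle.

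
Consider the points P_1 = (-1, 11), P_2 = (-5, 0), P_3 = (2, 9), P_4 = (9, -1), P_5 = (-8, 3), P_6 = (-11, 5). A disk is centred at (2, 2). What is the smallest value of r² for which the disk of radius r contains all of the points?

178

The required radius is the distance from (2, 2) to the farthest point.
Squared distances: 90, 53, 49, 58, 101, 178.
Maximum is 178, attained at P_6.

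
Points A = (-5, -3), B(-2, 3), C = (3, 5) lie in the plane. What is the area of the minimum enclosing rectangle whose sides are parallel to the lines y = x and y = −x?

24

In coordinates u = x + y, v = x − y the rectangle is axis-aligned; the map (x,y)→(u,v) scales areas by 2.
u-values: -8, 1, 8; range = 8 − (-8) = 16.
v-values: -2, -5, -2; range = -2 − (-5) = 3.
Area = (16 × 3) / 2 = 24.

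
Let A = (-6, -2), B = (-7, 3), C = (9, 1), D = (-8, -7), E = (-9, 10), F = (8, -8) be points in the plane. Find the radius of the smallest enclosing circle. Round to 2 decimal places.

The minimum enclosing circle of a finite set is fixed by two of the points (as a diameter) or three (as a circumcircle).
The farthest pair is E–F with squared distance 613. The circle on this segment as diameter has centre (-0.5, 1) and r² = 613/4 = 153.25.
Check A: distance² to centre = 39.25 ≤ 153.25, so it lies inside.
All remaining points lie in this disk, and no smaller disk contains both endpoints, so this is the minimum enclosing circle.
r = √(153.25) ≈ 12.38.

12.38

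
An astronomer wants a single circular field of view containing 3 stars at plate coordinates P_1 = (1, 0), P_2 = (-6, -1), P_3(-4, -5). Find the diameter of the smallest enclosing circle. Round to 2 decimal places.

7.45

Side lengths²: P_1P_2² = 50, P_1P_3² = 50, P_2P_3² = 20.
Since P_1P_3² = 50 < 50 + 20 = 70, the triangle is acute, so the smallest enclosing circle is the circumcircle.
Circumcentre = (-7/3, -5/3), r² = 125/9.
Diameter = 2r = 2√(125/9) ≈ 7.45.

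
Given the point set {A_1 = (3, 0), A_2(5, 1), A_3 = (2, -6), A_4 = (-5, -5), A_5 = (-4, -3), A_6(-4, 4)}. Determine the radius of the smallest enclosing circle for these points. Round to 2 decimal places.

By Welzl's lemma the MEC is supported by two points (diametrically opposite) or three points (on a circumcircle).
The minimum enclosing circle is determined by three boundary points: A_2, A_4, A_6.
Their circumcentre is (-9/14, -13/14) with r² = 3485/98.
The farthest remaining point A_3 is at distance² 3205/98 ≤ 3485/98.
r = √(3485/98) ≈ 5.96.

5.96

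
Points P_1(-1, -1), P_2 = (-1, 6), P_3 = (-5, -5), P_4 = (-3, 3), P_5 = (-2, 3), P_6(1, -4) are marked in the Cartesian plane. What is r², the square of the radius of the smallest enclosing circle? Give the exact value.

65897/1922

A smallest enclosing disk is always determined by at most three of the input points on its boundary.
The minimum enclosing circle is determined by three boundary points: P_2, P_3, P_6.
Their circumcentre is (-175/62, 27/62) with r² = 65897/1922.
The farthest remaining point P_5 is at distance² 13941/1922 ≤ 65897/1922.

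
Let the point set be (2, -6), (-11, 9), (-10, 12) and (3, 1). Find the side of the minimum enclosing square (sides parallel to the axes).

The bounding box has width 14 and height 18.
An axis-aligned square enclosing the set must have side ≥ max(width, height).
So the minimum side is max(14, 18) = 18.

18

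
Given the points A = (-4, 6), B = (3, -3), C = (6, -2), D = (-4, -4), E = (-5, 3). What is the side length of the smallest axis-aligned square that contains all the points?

11

The bounding box has width 11 and height 10.
An axis-aligned square enclosing the set must have side ≥ max(width, height).
So the minimum side is max(11, 10) = 11.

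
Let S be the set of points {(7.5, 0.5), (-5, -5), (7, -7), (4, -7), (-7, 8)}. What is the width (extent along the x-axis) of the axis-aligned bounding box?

max x = 7.5, min x = -7, so width = 14.5.

14.5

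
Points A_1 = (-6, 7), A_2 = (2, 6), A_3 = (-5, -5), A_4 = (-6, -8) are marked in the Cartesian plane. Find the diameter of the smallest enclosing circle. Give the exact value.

A smallest enclosing disk is always determined by at most three of the input points on its boundary.
The minimum enclosing circle is determined by three boundary points: A_1, A_2, A_4.
Their circumcentre is (-2.875, -0.5) with r² = 66.015625.
The farthest remaining point A_3 is at distance² 24.765625 ≤ 66.015625.
Diameter = 2r = 2√(66.015625) = 16.25.

16.25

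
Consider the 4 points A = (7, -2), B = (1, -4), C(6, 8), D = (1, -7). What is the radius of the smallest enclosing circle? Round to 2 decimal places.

7.91

The minimum enclosing circle of a finite set is fixed by two of the points (as a diameter) or three (as a circumcircle).
The farthest pair is C–D with squared distance 250. The circle on this segment as diameter has centre (3.5, 0.5) and r² = 250/4 = 62.5.
Check A: distance² to centre = 18.5 ≤ 62.5, so it lies inside.
All remaining points lie in this disk, and no smaller disk contains both endpoints, so this is the minimum enclosing circle.
r = √(62.5) ≈ 7.91.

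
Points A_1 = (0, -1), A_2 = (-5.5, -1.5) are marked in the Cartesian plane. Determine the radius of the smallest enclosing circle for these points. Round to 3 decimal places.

The smallest circle enclosing two points has them as diameter endpoints.
Centre = midpoint = (-2.75, -1.25); r² = |A_1A_2|²/4 = 30.5/4 = 7.625.
r = √(7.625) ≈ 2.761.

2.761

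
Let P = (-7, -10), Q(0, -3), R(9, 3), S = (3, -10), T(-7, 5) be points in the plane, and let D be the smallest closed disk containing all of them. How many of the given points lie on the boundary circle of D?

3

The minimum enclosing circle is determined by three boundary points: P, R, T.
Their circumcentre is (0.1875, -2.5) with r² = 107.91015625.
The farthest remaining point S is at distance² 64.16015625 ≤ 107.91015625.
The points at distance exactly r from the centre are P, R, T — 3 points.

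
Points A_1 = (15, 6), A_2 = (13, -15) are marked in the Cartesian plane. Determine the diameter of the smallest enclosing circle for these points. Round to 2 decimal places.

21.10

The smallest circle enclosing two points has them as diameter endpoints.
Centre = midpoint = (14, -4.5); r² = |A_1A_2|²/4 = 445/4 = 111.25.
Diameter = 2r = 2√(111.25) ≈ 21.10.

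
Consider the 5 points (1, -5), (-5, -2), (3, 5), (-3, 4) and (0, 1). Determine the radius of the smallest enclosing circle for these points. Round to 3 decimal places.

5.509

The minimum enclosing circle is determined by three boundary points: (1, -5), (-5, -2), (3, 5).
Their circumcentre is (-1/22, 9/22) with r² = 7345/242.
The farthest remaining point (-3, 4) is at distance² 5233/242 ≤ 7345/242.
r = √(7345/242) ≈ 5.509.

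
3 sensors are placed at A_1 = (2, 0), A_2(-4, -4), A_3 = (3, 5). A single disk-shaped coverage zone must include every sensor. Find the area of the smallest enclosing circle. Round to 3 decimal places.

102.102

Side lengths²: A_1A_2² = 52, A_1A_3² = 26, A_2A_3² = 130.
Since A_2A_3² = 130 ≥ 52 + 26 = 78, the angle opposite A_2A_3 is not acute, so the smallest enclosing circle has A_2A_3 as diameter.
Centre = midpoint of A_2A_3 = (-0.5, 0.5), r² = 130/4 = 32.5.
Area = π·r² = π·32.5 ≈ 102.102.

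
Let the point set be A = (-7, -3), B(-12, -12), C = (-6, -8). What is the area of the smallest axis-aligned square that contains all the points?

The bounding box has width 6 and height 9.
An axis-aligned square enclosing the set must have side ≥ max(width, height).
So the minimum side is max(6, 9) = 9.
Area = 9² = 81.

81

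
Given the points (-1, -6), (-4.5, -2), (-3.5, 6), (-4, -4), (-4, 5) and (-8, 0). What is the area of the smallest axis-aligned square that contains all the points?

144

The bounding box has width 7 and height 12.
An axis-aligned square enclosing the set must have side ≥ max(width, height).
So the minimum side is max(7, 12) = 12.
Area = 12² = 144.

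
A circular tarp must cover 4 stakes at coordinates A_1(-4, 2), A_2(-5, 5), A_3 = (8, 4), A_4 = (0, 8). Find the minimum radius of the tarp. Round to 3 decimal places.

6.519

The minimum enclosing circle of a finite set is fixed by two of the points (as a diameter) or three (as a circumcircle).
The farthest pair is A_2–A_3 with squared distance 170. The circle on this segment as diameter has centre (1.5, 4.5) and r² = 170/4 = 42.5.
Check A_1: distance² to centre = 36.5 ≤ 42.5, so it lies inside.
All remaining points lie in this disk, and no smaller disk contains both endpoints, so this is the minimum enclosing circle.
r = √(42.5) ≈ 6.519.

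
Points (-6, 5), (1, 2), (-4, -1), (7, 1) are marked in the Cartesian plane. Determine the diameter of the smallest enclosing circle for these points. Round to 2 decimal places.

The minimum enclosing circle of a finite set is fixed by two of the points (as a diameter) or three (as a circumcircle).
The farthest pair is (-6, 5)–(7, 1) with squared distance 185. The circle on this segment as diameter has centre (0.5, 3) and r² = 185/4 = 46.25.
Check (1, 2): distance² to centre = 1.25 ≤ 46.25, so it lies inside.
All remaining points lie in this disk, and no smaller disk contains both endpoints, so this is the minimum enclosing circle.
Diameter = 2r = 2√(46.25) ≈ 13.60.

13.60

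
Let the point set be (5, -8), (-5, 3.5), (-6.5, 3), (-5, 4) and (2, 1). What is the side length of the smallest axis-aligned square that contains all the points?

The bounding box has width 11.5 and height 12.
An axis-aligned square enclosing the set must have side ≥ max(width, height).
So the minimum side is max(11.5, 12) = 12.

12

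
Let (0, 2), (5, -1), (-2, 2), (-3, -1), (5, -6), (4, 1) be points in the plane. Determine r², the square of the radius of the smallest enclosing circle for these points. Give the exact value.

28.25

The minimum enclosing circle of a finite set is fixed by two of the points (as a diameter) or three (as a circumcircle).
The farthest pair is (-2, 2)–(5, -6) with squared distance 113. The circle on this segment as diameter has centre (1.5, -2) and r² = 113/4 = 28.25.
Check (0, 2): distance² to centre = 18.25 ≤ 28.25, so it lies inside.
All remaining points lie in this disk, and no smaller disk contains both endpoints, so this is the minimum enclosing circle.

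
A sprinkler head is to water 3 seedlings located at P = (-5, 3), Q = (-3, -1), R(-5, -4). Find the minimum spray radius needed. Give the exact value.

Side lengths²: PQ² = 20, PR² = 49, QR² = 13.
Since PR² = 49 ≥ 20 + 13 = 33, the angle opposite PR is not acute, so the smallest enclosing circle has PR as diameter.
Centre = midpoint of PR = (-5, -0.5), r² = 49/4 = 12.25.
r = √(12.25) = 3.5.

3.5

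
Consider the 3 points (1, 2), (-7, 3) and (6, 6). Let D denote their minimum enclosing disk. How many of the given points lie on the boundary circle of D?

2

Call the three points A, B, C in the order given.
Side lengths²: AB² = 65, AC² = 41, BC² = 178.
Since BC² = 178 ≥ 65 + 41 = 106, the angle opposite BC is not acute, so the smallest enclosing circle has BC as diameter.
Centre = midpoint of BC = (-0.5, 4.5), r² = 178/4 = 44.5.
The points at distance exactly r from the centre are (-7, 3), (6, 6) — 2 points.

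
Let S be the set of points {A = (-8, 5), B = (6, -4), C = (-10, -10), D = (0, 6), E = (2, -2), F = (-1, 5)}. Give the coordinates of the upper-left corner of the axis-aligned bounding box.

(-10, 6)

x-range [-10, 6], y-range [-10, 6].
The upper-left corner is (-10, 6).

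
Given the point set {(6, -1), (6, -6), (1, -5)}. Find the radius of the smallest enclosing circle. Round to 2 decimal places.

Call the three points A, B, C in the order given.
Side lengths²: AB² = 25, AC² = 41, BC² = 26.
Since AC² = 41 < 26 + 25 = 51, the triangle is acute, so the smallest enclosing circle is the circumcircle.
Circumcentre = (3.9, -3.5), r² = 10.66.
r = √(10.66) ≈ 3.26.

3.26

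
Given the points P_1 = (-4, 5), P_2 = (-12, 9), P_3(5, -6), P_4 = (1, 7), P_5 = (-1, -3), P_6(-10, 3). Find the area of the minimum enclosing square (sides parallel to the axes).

The bounding box has width 17 and height 15.
An axis-aligned square enclosing the set must have side ≥ max(width, height).
So the minimum side is max(17, 15) = 17.
Area = 17² = 289.

289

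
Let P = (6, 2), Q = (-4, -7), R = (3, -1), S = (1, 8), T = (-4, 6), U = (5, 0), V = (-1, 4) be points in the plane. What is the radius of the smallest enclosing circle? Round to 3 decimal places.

7.906

The farthest pair is Q–S with squared distance 250. The circle on this segment as diameter has centre (-1.5, 0.5) and r² = 250/4 = 62.5.
Check P: distance² to centre = 58.5 ≤ 62.5, so it lies inside.
All remaining points lie in this disk, and no smaller disk contains both endpoints, so this is the minimum enclosing circle.
r = √(62.5) ≈ 7.906.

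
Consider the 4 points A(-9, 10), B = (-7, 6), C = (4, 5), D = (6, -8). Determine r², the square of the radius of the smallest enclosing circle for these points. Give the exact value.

The farthest pair is A–D with squared distance 549. The circle on this segment as diameter has centre (-1.5, 1) and r² = 549/4 = 137.25.
Check B: distance² to centre = 55.25 ≤ 137.25, so it lies inside.
All remaining points lie in this disk, and no smaller disk contains both endpoints, so this is the minimum enclosing circle.

137.25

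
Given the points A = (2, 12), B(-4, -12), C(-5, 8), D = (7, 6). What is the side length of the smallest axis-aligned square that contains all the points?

24

The bounding box has width 12 and height 24.
An axis-aligned square enclosing the set must have side ≥ max(width, height).
So the minimum side is max(12, 24) = 24.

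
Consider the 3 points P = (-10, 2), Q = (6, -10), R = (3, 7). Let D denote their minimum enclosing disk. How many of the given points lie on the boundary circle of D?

3

Side lengths²: PQ² = 400, PR² = 194, QR² = 298.
Since PQ² = 400 < 298 + 194 = 492, the triangle is acute, so the smallest enclosing circle is the circumcircle.
Circumcentre = (-49/59, -144/59), r² = 361325/3481.
The points at distance exactly r from the centre are P, Q, R — 3 points.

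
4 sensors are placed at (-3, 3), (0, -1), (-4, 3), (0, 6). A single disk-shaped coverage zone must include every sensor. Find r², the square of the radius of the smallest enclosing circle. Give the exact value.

12.5

By Welzl's lemma the MEC is supported by two points (diametrically opposite) or three points (on a circumcircle).
The minimum enclosing circle is determined by three boundary points: (0, -1), (-4, 3), (0, 6).
Their circumcentre is (-0.5, 2.5) with r² = 12.5.
The farthest remaining point (-3, 3) is at distance² 6.5 ≤ 12.5.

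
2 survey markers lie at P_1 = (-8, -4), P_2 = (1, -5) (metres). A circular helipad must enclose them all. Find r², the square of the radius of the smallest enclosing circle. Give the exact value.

20.5

The smallest circle enclosing two points has them as diameter endpoints.
Centre = midpoint = (-3.5, -4.5); r² = |P_1P_2|²/4 = 82/4 = 20.5.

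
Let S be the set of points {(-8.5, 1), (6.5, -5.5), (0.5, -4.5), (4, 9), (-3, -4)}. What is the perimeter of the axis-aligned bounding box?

59

Width = max x − min x = 6.5 − (-8.5) = 15.
Height = max y − min y = 9 − (-5.5) = 14.5.
Perimeter = 2(15 + 14.5) = 59.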